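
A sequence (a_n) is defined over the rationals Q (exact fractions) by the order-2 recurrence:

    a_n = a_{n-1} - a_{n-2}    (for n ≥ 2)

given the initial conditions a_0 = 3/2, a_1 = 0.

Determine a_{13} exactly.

a_2 = 1·0 + -1·3/2 = -3/2
a_3 = 1·-3/2 + -1·0 = -3/2
a_4 = 1·-3/2 + -1·-3/2 = 0
a_5 = 1·0 + -1·-3/2 = 3/2
a_6 = 1·3/2 + -1·0 = 3/2
a_7 = 1·3/2 + -1·3/2 = 0
(a_6, a_7) = (3/2, 0) = (a_0, a_1), so the sequence has period 6.
13 ≡ 1 (mod 6), hence a_13 = a_1 = 0.

0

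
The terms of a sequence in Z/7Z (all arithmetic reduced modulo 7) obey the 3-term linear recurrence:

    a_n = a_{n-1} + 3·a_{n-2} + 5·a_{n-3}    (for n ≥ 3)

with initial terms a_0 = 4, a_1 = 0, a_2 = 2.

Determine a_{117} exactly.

3

a_3 = 1·2 + 3·0 + 5·4 = 1
a_4 = 1·1 + 3·2 + 5·0 = 0
a_5 = 1·0 + 3·1 + 5·2 = 6
a_6 = 1·6 + 3·0 + 5·1 = 4
a_7 = 1·4 + 3·6 + 5·0 = 1
a_8 = 1·1 + 3·4 + 5·6 = 1
a_9 = 1·1 + 3·1 + 5·4 = 3
a_10 = 1·3 + 3·1 + 5·1 = 4
a_11 = 1·4 + 3·3 + 5·1 = 4
a_12 = 1·4 + 3·4 + 5·3 = 3
a_13 = 1·3 + 3·4 + 5·4 = 0
a_14 = 1·0 + 3·3 + 5·4 = 1
a_15 = 1·1 + 3·0 + 5·3 = 2
a_16 = 1·2 + 3·1 + 5·0 = 5
a_17 = 1·5 + 3·2 + 5·1 = 2
a_18 = 1·2 + 3·5 + 5·2 = 6
a_19 = 1·6 + 3·2 + 5·5 = 2
a_20 = 1·2 + 3·6 + 5·2 = 2
a_21 = 1·2 + 3·2 + 5·6 = 3
a_22 = 1·3 + 3·2 + 5·2 = 5
a_23 = 1·5 + 3·3 + 5·2 = 3
a_24 = 1·3 + 3·5 + 5·3 = 5
a_25 = 1·5 + 3·3 + 5·5 = 4
a_26 = 1·4 + 3·5 + 5·3 = 6
a_27 = 1·6 + 3·4 + 5·5 = 1
a_28 = 1·1 + 3·6 + 5·4 = 4
a_29 = 1·4 + 3·1 + 5·6 = 2
a_30 = 1·2 + 3·4 + 5·1 = 5
a_31 = 1·5 + 3·2 + 5·4 = 3
a_32 = 1·3 + 3·5 + 5·2 = 0
a_33 = 1·0 + 3·3 + 5·5 = 6
a_34 = 1·6 + 3·0 + 5·3 = 0
a_35 = 1·0 + 3·6 + 5·0 = 4
a_36 = 1·4 + 3·0 + 5·6 = 6
a_37 = 1·6 + 3·4 + 5·0 = 4
a_38 = 1·4 + 3·6 + 5·4 = 0
a_39 = 1·0 + 3·4 + 5·6 = 0
a_40 = 1·0 + 3·0 + 5·4 = 6
a_41 = 1·6 + 3·0 + 5·0 = 6
a_42 = 1·6 + 3·6 + 5·0 = 3
a_43 = 1·3 + 3·6 + 5·6 = 2
a_44 = 1·2 + 3·3 + 5·6 = 6
a_45 = 1·6 + 3·2 + 5·3 = 6
a_46 = 1·6 + 3·6 + 5·2 = 6
a_47 = 1·6 + 3·6 + 5·6 = 5
a_48 = 1·5 + 3·6 + 5·6 = 4
a_49 = 1·4 + 3·5 + 5·6 = 0
a_50 = 1·0 + 3·4 + 5·5 = 2
(a_48, a_49, a_50) = (4, 0, 2) = (a_0, a_1, a_2), so the sequence has period 48.
117 ≡ 21 (mod 48), hence a_117 = a_21 = 3.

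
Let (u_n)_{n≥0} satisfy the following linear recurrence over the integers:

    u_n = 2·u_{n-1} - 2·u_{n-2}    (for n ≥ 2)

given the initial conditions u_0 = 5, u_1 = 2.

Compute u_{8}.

80

u_2 = 2·2 + -2·5 = -6
u_3 = 2·-6 + -2·2 = -16
u_4 = 2·-16 + -2·-6 = -20
u_5 = 2·-20 + -2·-16 = -8
u_6 = 2·-8 + -2·-20 = 24
u_7 = 2·24 + -2·-8 = 64
u_8 = 2·64 + -2·24 = 80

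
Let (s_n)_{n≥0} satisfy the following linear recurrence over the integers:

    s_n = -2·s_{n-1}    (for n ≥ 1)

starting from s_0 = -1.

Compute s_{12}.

-4096

s_1 = -2·-1 = 2
s_2 = -2·2 = -4
s_3 = -2·-4 = 8
s_4 = -2·8 = -16
s_5 = -2·-16 = 32
s_6 = -2·32 = -64
s_7 = -2·-64 = 128
s_8 = -2·128 = -256
s_9 = -2·-256 = 512
s_10 = -2·512 = -1024
s_11 = -2·-1024 = 2048
s_12 = -2·2048 = -4096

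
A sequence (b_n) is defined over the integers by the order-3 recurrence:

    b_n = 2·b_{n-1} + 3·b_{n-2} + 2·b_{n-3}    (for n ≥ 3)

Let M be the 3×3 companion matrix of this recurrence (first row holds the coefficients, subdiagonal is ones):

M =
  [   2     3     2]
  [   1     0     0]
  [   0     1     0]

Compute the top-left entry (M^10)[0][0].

67879

(M^10)[0][0] is the top entry after applying M 10 times to the unit state (1, 0, 0). Equivalently it is h_{12} for the auxiliary sequence (h_n) obeying the same recurrence with h_2 = 1 and h_i = 0 for 0 ≤ i < 2:
h_3 = 2·1 + 3·0 + 2·0 = 2
h_4 = 2·2 + 3·1 + 2·0 = 7
h_5 = 2·7 + 3·2 + 2·1 = 22
h_6 = 2·22 + 3·7 + 2·2 = 69
h_7 = 2·69 + 3·22 + 2·7 = 218
h_8 = 2·218 + 3·69 + 2·22 = 687
h_9 = 2·687 + 3·218 + 2·69 = 2166
h_10 = 2·2166 + 3·687 + 2·218 = 6829
h_11 = 2·6829 + 3·2166 + 2·687 = 21530
h_12 = 2·21530 + 3·6829 + 2·2166 = 67879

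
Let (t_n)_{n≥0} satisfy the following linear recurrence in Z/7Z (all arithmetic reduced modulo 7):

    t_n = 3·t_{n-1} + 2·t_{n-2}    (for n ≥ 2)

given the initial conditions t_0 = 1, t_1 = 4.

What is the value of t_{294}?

t_2 = 3·4 + 2·1 = 0
t_3 = 3·0 + 2·4 = 1
t_4 = 3·1 + 2·0 = 3
t_5 = 3·3 + 2·1 = 4
t_6 = 3·4 + 2·3 = 4
t_7 = 3·4 + 2·4 = 6
t_8 = 3·6 + 2·4 = 5
t_9 = 3·5 + 2·6 = 6
t_10 = 3·6 + 2·5 = 0
t_11 = 3·0 + 2·6 = 5
t_12 = 3·5 + 2·0 = 1
t_13 = 3·1 + 2·5 = 6
t_14 = 3·6 + 2·1 = 6
t_15 = 3·6 + 2·6 = 2
t_16 = 3·2 + 2·6 = 4
t_17 = 3·4 + 2·2 = 2
t_18 = 3·2 + 2·4 = 0
t_19 = 3·0 + 2·2 = 4
t_20 = 3·4 + 2·0 = 5
t_21 = 3·5 + 2·4 = 2
t_22 = 3·2 + 2·5 = 2
t_23 = 3·2 + 2·2 = 3
t_24 = 3·3 + 2·2 = 6
t_25 = 3·6 + 2·3 = 3
t_26 = 3·3 + 2·6 = 0
t_27 = 3·0 + 2·3 = 6
t_28 = 3·6 + 2·0 = 4
t_29 = 3·4 + 2·6 = 3
t_30 = 3·3 + 2·4 = 3
t_31 = 3·3 + 2·3 = 1
t_32 = 3·1 + 2·3 = 2
t_33 = 3·2 + 2·1 = 1
t_34 = 3·1 + 2·2 = 0
t_35 = 3·0 + 2·1 = 2
t_36 = 3·2 + 2·0 = 6
t_37 = 3·6 + 2·2 = 1
t_38 = 3·1 + 2·6 = 1
t_39 = 3·1 + 2·1 = 5
t_40 = 3·5 + 2·1 = 3
t_41 = 3·3 + 2·5 = 5
t_42 = 3·5 + 2·3 = 0
t_43 = 3·0 + 2·5 = 3
t_44 = 3·3 + 2·0 = 2
t_45 = 3·2 + 2·3 = 5
t_46 = 3·5 + 2·2 = 5
t_47 = 3·5 + 2·5 = 4
t_48 = 3·4 + 2·5 = 1
t_49 = 3·1 + 2·4 = 4
(t_48, t_49) = (1, 4) = (t_0, t_1), so the sequence has period 48.
294 ≡ 6 (mod 48), hence t_294 = t_6 = 4.

4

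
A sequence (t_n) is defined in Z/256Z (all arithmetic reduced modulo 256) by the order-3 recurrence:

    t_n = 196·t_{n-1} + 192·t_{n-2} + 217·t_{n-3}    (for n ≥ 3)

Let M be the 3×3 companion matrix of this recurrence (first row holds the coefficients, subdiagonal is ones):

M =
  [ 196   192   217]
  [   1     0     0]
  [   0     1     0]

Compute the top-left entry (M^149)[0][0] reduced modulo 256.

176

(M^149)[0][0] is the top entry after applying M 149 times to the unit state (1, 0, 0). Equivalently it is h_{151} for the auxiliary sequence (h_n) obeying the same recurrence with h_2 = 1 and h_i = 0 for 0 ≤ i < 2:
h_3 = 196·1 + 192·0 + 217·0 = 196
h_4 = 196·196 + 192·1 + 217·0 = 208
h_5 = 196·208 + 192·196 + 217·1 = 25
h_6 = 196·25 + 192·208 + 217·196 = 72
h_7 = 196·72 + 192·25 + 217·208 = 48
h_8 = 196·48 + 192·72 + 217·25 = 241
Continuing the recurrence:
  h_9 = 140;  h_10 = 160;  h_11 = 201;  h_12 = 144;  h_13 = 160;  h_14 = 225
  h_15 = 84;  h_16 = 176;  h_17 = 121;  h_18 = 216;  h_19 = 80;  h_20 = 209
  h_21 = 28;  h_22 = 0;  h_23 = 41;  h_24 = 32;  h_25 = 64;  h_26 = 193
  h_27 = 228;  h_28 = 144;  h_29 = 217;  h_30 = 104;  h_31 = 112;  h_32 = 177
  h_33 = 172;  h_34 = 96;  h_35 = 137;  h_36 = 176;  h_37 = 224;  h_38 = 161
  h_39 = 116;  h_40 = 112;  h_41 = 57;  h_42 = 248;  h_43 = 144;  h_44 = 145
  h_45 = 60;  h_46 = 192;  h_47 = 233;  h_48 = 64;  h_49 = 128;  h_50 = 129
  h_51 = 4;  h_52 = 80;  h_53 = 153;  h_54 = 136;  h_55 = 176;  h_56 = 113
  h_57 = 204;  h_58 = 32;  h_59 = 73;  h_60 = 208;  h_61 = 32;  h_62 = 97
  h_63 = 148;  h_64 = 48;  h_65 = 249;  h_66 = 24;  h_67 = 208;  h_68 = 81
  h_69 = 92;  h_70 = 128;  h_71 = 169;  h_72 = 96;  h_73 = 192;  h_74 = 65
  h_75 = 36;  h_76 = 16;  h_77 = 89;  h_78 = 168;  h_79 = 240;  h_80 = 49
  h_81 = 236;  h_82 = 224;  h_83 = 9;  h_84 = 240;  h_85 = 96;  h_86 = 33
  h_87 = 180;  h_88 = 240;  h_89 = 185;  h_90 = 56;  h_91 = 16;  h_92 = 17
  h_93 = 124;  h_94 = 64;  h_95 = 105;  h_96 = 128;  h_97 = 0;  h_98 = 1
  h_99 = 68;  h_100 = 208;  h_101 = 25;  h_102 = 200;  h_103 = 48;  h_104 = 241
  h_105 = 12;  h_106 = 160;  h_107 = 201;  h_108 = 16;  h_109 = 160;  h_110 = 225
  h_111 = 212;  h_112 = 176;  h_113 = 121;  h_114 = 88;  h_115 = 80;  h_116 = 209
  h_117 = 156;  h_118 = 0;  h_119 = 41;  h_120 = 160;  h_121 = 64;  h_122 = 193
  h_123 = 100;  h_124 = 144;  h_125 = 217;  h_126 = 232;  h_127 = 112;  h_128 = 177
  h_129 = 44;  h_130 = 96;  h_131 = 137;  h_132 = 48;  h_133 = 224;  h_134 = 161
  h_135 = 244;  h_136 = 112;  h_137 = 57;  h_138 = 120;  h_139 = 144;  h_140 = 145
  h_141 = 188;  h_142 = 192;  h_143 = 233;  h_144 = 192;  h_145 = 128;  h_146 = 129
  h_147 = 132;  h_148 = 80;  h_149 = 153
h_150 = 196·153 + 192·80 + 217·132 = 8
h_151 = 196·8 + 192·153 + 217·80 = 176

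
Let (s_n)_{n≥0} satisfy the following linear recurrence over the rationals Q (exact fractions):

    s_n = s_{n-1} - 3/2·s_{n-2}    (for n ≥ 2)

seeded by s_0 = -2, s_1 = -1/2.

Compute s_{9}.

167/32

s_2 = 1·-1/2 + -3/2·-2 = 5/2
s_3 = 1·5/2 + -3/2·-1/2 = 13/4
s_4 = 1·13/4 + -3/2·5/2 = -1/2
s_5 = 1·-1/2 + -3/2·13/4 = -43/8
s_6 = 1·-43/8 + -3/2·-1/2 = -37/8
s_7 = 1·-37/8 + -3/2·-43/8 = 55/16
s_8 = 1·55/16 + -3/2·-37/8 = 83/8
s_9 = 1·83/8 + -3/2·55/16 = 167/32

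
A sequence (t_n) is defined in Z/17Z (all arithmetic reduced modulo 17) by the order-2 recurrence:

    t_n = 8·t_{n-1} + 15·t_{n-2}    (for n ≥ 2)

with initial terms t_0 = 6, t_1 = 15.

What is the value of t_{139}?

12

t_2 = 8·15 + 15·6 = 6
t_3 = 8·6 + 15·15 = 1
t_4 = 8·1 + 15·6 = 13
t_5 = 8·13 + 15·1 = 0
t_6 = 8·0 + 15·13 = 8
t_7 = 8·8 + 15·0 = 13
t_8 = 8·13 + 15·8 = 3
t_9 = 8·3 + 15·13 = 15
t_10 = 8·15 + 15·3 = 12
t_11 = 8·12 + 15·15 = 15
t_12 = 8·15 + 15·12 = 11
t_13 = 8·11 + 15·15 = 7
t_14 = 8·7 + 15·11 = 0
t_15 = 8·0 + 15·7 = 3
t_16 = 8·3 + 15·0 = 7
t_17 = 8·7 + 15·3 = 16
t_18 = 8·16 + 15·7 = 12
t_19 = 8·12 + 15·16 = 13
t_20 = 8·13 + 15·12 = 12
t_21 = 8·12 + 15·13 = 2
t_22 = 8·2 + 15·12 = 9
t_23 = 8·9 + 15·2 = 0
t_24 = 8·0 + 15·9 = 16
t_25 = 8·16 + 15·0 = 9
t_26 = 8·9 + 15·16 = 6
t_27 = 8·6 + 15·9 = 13
t_28 = 8·13 + 15·6 = 7
t_29 = 8·7 + 15·13 = 13
t_30 = 8·13 + 15·7 = 5
t_31 = 8·5 + 15·13 = 14
t_32 = 8·14 + 15·5 = 0
t_33 = 8·0 + 15·14 = 6
t_34 = 8·6 + 15·0 = 14
t_35 = 8·14 + 15·6 = 15
t_36 = 8·15 + 15·14 = 7
t_37 = 8·7 + 15·15 = 9
t_38 = 8·9 + 15·7 = 7
t_39 = 8·7 + 15·9 = 4
t_40 = 8·4 + 15·7 = 1
t_41 = 8·1 + 15·4 = 0
t_42 = 8·0 + 15·1 = 15
t_43 = 8·15 + 15·0 = 1
t_44 = 8·1 + 15·15 = 12
t_45 = 8·12 + 15·1 = 9
t_46 = 8·9 + 15·12 = 14
t_47 = 8·14 + 15·9 = 9
t_48 = 8·9 + 15·14 = 10
t_49 = 8·10 + 15·9 = 11
t_50 = 8·11 + 15·10 = 0
t_51 = 8·0 + 15·11 = 12
t_52 = 8·12 + 15·0 = 11
t_53 = 8·11 + 15·12 = 13
t_54 = 8·13 + 15·11 = 14
t_55 = 8·14 + 15·13 = 1
t_56 = 8·1 + 15·14 = 14
t_57 = 8·14 + 15·1 = 8
t_58 = 8·8 + 15·14 = 2
t_59 = 8·2 + 15·8 = 0
t_60 = 8·0 + 15·2 = 13
t_61 = 8·13 + 15·0 = 2
t_62 = 8·2 + 15·13 = 7
t_63 = 8·7 + 15·2 = 1
t_64 = 8·1 + 15·7 = 11
t_65 = 8·11 + 15·1 = 1
t_66 = 8·1 + 15·11 = 3
t_67 = 8·3 + 15·1 = 5
t_68 = 8·5 + 15·3 = 0
t_69 = 8·0 + 15·5 = 7
t_70 = 8·7 + 15·0 = 5
t_71 = 8·5 + 15·7 = 9
t_72 = 8·9 + 15·5 = 11
t_73 = 8·11 + 15·9 = 2
t_74 = 8·2 + 15·11 = 11
t_75 = 8·11 + 15·2 = 16
t_76 = 8·16 + 15·11 = 4
t_77 = 8·4 + 15·16 = 0
t_78 = 8·0 + 15·4 = 9
t_79 = 8·9 + 15·0 = 4
t_80 = 8·4 + 15·9 = 14
t_81 = 8·14 + 15·4 = 2
t_82 = 8·2 + 15·14 = 5
t_83 = 8·5 + 15·2 = 2
t_84 = 8·2 + 15·5 = 6
t_85 = 8·6 + 15·2 = 10
t_86 = 8·10 + 15·6 = 0
t_87 = 8·0 + 15·10 = 14
t_88 = 8·14 + 15·0 = 10
t_89 = 8·10 + 15·14 = 1
t_90 = 8·1 + 15·10 = 5
t_91 = 8·5 + 15·1 = 4
t_92 = 8·4 + 15·5 = 5
t_93 = 8·5 + 15·4 = 15
t_94 = 8·15 + 15·5 = 8
t_95 = 8·8 + 15·15 = 0
t_96 = 8·0 + 15·8 = 1
t_97 = 8·1 + 15·0 = 8
t_98 = 8·8 + 15·1 = 11
t_99 = 8·11 + 15·8 = 4
t_100 = 8·4 + 15·11 = 10
t_101 = 8·10 + 15·4 = 4
t_102 = 8·4 + 15·10 = 12
t_103 = 8·12 + 15·4 = 3
t_104 = 8·3 + 15·12 = 0
t_105 = 8·0 + 15·3 = 11
t_106 = 8·11 + 15·0 = 3
t_107 = 8·3 + 15·11 = 2
t_108 = 8·2 + 15·3 = 10
t_109 = 8·10 + 15·2 = 8
t_110 = 8·8 + 15·10 = 10
t_111 = 8·10 + 15·8 = 13
t_112 = 8·13 + 15·10 = 16
t_113 = 8·16 + 15·13 = 0
t_114 = 8·0 + 15·16 = 2
t_115 = 8·2 + 15·0 = 16
t_116 = 8·16 + 15·2 = 5
t_117 = 8·5 + 15·16 = 8
t_118 = 8·8 + 15·5 = 3
t_119 = 8·3 + 15·8 = 8
t_120 = 8·8 + 15·3 = 7
t_121 = 8·7 + 15·8 = 6
t_122 = 8·6 + 15·7 = 0
t_123 = 8·0 + 15·6 = 5
t_124 = 8·5 + 15·0 = 6
t_125 = 8·6 + 15·5 = 4
t_126 = 8·4 + 15·6 = 3
t_127 = 8·3 + 15·4 = 16
t_128 = 8·16 + 15·3 = 3
t_129 = 8·3 + 15·16 = 9
t_130 = 8·9 + 15·3 = 15
t_131 = 8·15 + 15·9 = 0
t_132 = 8·0 + 15·15 = 4
t_133 = 8·4 + 15·0 = 15
t_134 = 8·15 + 15·4 = 10
t_135 = 8·10 + 15·15 = 16
t_136 = 8·16 + 15·10 = 6
t_137 = 8·6 + 15·16 = 16
t_138 = 8·16 + 15·6 = 14
t_139 = 8·14 + 15·16 = 12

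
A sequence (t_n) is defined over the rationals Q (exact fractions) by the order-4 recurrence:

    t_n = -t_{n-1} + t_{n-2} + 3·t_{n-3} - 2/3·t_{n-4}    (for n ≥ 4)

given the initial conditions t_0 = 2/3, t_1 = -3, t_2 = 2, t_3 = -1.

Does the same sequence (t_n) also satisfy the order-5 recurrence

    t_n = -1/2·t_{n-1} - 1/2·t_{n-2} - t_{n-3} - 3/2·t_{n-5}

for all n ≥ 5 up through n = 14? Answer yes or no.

Terms t_0..t_14: 2/3, -3, 2, -1, -58/9, 121/9, -218/9, 19, 38/27, -1729/27, 3742/27, -5699/27, 12686/81, 817/9, -5938/9
n=5: candidate gives 13/18, actual t_5 = 121/9 ✗

no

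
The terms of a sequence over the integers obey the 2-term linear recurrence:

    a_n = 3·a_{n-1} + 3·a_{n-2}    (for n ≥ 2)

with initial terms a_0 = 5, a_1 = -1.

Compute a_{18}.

a_2 = 3·-1 + 3·5 = 12
a_3 = 3·12 + 3·-1 = 33
a_4 = 3·33 + 3·12 = 135
a_5 = 3·135 + 3·33 = 504
a_6 = 3·504 + 3·135 = 1917
a_7 = 3·1917 + 3·504 = 7263
a_8 = 3·7263 + 3·1917 = 27540
a_9 = 3·27540 + 3·7263 = 104409
a_10 = 3·104409 + 3·27540 = 395847
a_11 = 3·395847 + 3·104409 = 1500768
a_12 = 3·1500768 + 3·395847 = 5689845
a_13 = 3·5689845 + 3·1500768 = 21571839
a_14 = 3·21571839 + 3·5689845 = 81785052
a_15 = 3·81785052 + 3·21571839 = 310070673
a_16 = 3·310070673 + 3·81785052 = 1175567175
a_17 = 3·1175567175 + 3·310070673 = 4456913544
a_18 = 3·4456913544 + 3·1175567175 = 16897442157

16897442157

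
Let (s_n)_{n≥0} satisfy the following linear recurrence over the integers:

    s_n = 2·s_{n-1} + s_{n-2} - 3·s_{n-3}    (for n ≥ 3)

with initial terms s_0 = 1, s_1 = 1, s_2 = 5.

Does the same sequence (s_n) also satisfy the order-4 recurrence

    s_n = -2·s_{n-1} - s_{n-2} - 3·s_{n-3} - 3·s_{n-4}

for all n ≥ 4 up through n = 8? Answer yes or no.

no

Terms s_0..s_8: 1, 1, 5, 8, 18, 29, 52, 79, 123
n=4: candidate gives -27, actual s_4 = 18 ✗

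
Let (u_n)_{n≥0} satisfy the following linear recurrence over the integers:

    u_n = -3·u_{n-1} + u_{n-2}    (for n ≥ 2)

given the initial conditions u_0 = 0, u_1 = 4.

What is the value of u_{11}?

565924

u_2 = -3·4 + 1·0 = -12
u_3 = -3·-12 + 1·4 = 40
u_4 = -3·40 + 1·-12 = -132
u_5 = -3·-132 + 1·40 = 436
u_6 = -3·436 + 1·-132 = -1440
u_7 = -3·-1440 + 1·436 = 4756
u_8 = -3·4756 + 1·-1440 = -15708
u_9 = -3·-15708 + 1·4756 = 51880
u_10 = -3·51880 + 1·-15708 = -171348
u_11 = -3·-171348 + 1·51880 = 565924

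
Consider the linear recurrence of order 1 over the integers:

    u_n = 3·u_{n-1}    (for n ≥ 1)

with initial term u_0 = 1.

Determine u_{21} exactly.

u_1 = 3·1 = 3
u_2 = 3·3 = 9
u_3 = 3·9 = 27
u_4 = 3·27 = 81
u_5 = 3·81 = 243
u_6 = 3·243 = 729
u_7 = 3·729 = 2187
u_8 = 3·2187 = 6561
u_9 = 3·6561 = 19683
u_10 = 3·19683 = 59049
u_11 = 3·59049 = 177147
u_12 = 3·177147 = 531441
u_13 = 3·531441 = 1594323
u_14 = 3·1594323 = 4782969
u_15 = 3·4782969 = 14348907
u_16 = 3·14348907 = 43046721
u_17 = 3·43046721 = 129140163
u_18 = 3·129140163 = 387420489
u_19 = 3·387420489 = 1162261467
u_20 = 3·1162261467 = 3486784401
u_21 = 3·3486784401 = 10460353203

10460353203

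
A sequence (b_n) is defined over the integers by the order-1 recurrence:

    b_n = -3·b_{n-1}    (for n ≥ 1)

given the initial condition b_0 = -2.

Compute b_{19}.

2324522934

b_1 = -3·-2 = 6
b_2 = -3·6 = -18
b_3 = -3·-18 = 54
b_4 = -3·54 = -162
b_5 = -3·-162 = 486
b_6 = -3·486 = -1458
b_7 = -3·-1458 = 4374
b_8 = -3·4374 = -13122
b_9 = -3·-13122 = 39366
b_10 = -3·39366 = -118098
b_11 = -3·-118098 = 354294
b_12 = -3·354294 = -1062882
b_13 = -3·-1062882 = 3188646
b_14 = -3·3188646 = -9565938
b_15 = -3·-9565938 = 28697814
b_16 = -3·28697814 = -86093442
b_17 = -3·-86093442 = 258280326
b_18 = -3·258280326 = -774840978
b_19 = -3·-774840978 = 2324522934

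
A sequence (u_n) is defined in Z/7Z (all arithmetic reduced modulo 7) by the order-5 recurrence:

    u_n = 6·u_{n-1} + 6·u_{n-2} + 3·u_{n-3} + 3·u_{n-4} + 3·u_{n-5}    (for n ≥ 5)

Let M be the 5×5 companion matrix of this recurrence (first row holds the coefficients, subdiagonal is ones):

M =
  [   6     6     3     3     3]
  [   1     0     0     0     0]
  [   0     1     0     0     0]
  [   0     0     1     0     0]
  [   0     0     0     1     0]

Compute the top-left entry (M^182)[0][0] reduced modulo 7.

0

(M^182)[0][0] is the top entry after applying M 182 times to the unit state (1, 0, 0, 0, 0). Equivalently it is h_{186} for the auxiliary sequence (h_n) obeying the same recurrence with h_4 = 1 and h_i = 0 for 0 ≤ i < 4:
h_5 = 6·1 + 6·0 + 3·0 + 3·0 + 3·0 = 6
h_6 = 6·6 + 6·1 + 3·0 + 3·0 + 3·0 = 0
h_7 = 6·0 + 6·6 + 3·1 + 3·0 + 3·0 = 4
h_8 = 6·4 + 6·0 + 3·6 + 3·1 + 3·0 = 3
h_9 = 6·3 + 6·4 + 3·0 + 3·6 + 3·1 = 0
h_10 = 6·0 + 6·3 + 3·4 + 3·0 + 3·6 = 6
h_11 = 6·6 + 6·0 + 3·3 + 3·4 + 3·0 = 1
h_12 = 6·1 + 6·6 + 3·0 + 3·3 + 3·4 = 0
h_13 = 6·0 + 6·1 + 3·6 + 3·0 + 3·3 = 5
h_14 = 6·5 + 6·0 + 3·1 + 3·6 + 3·0 = 2
h_15 = 6·2 + 6·5 + 3·0 + 3·1 + 3·6 = 0
h_16 = 6·0 + 6·2 + 3·5 + 3·0 + 3·1 = 2
h_17 = 6·2 + 6·0 + 3·2 + 3·5 + 3·0 = 5
h_18 = 6·5 + 6·2 + 3·0 + 3·2 + 3·5 = 0
h_19 = 6·0 + 6·5 + 3·2 + 3·0 + 3·2 = 0
h_20 = 6·0 + 6·0 + 3·5 + 3·2 + 3·0 = 0
h_21 = 6·0 + 6·0 + 3·0 + 3·5 + 3·2 = 0
h_22 = 6·0 + 6·0 + 3·0 + 3·0 + 3·5 = 1
(h_18, h_19, h_20, h_21, h_22) = (0, 0, 0, 0, 1) = (h_0, h_1, h_2, h_3, h_4), so the sequence has period 18.
186 ≡ 6 (mod 18), hence h_186 = h_6 = 0.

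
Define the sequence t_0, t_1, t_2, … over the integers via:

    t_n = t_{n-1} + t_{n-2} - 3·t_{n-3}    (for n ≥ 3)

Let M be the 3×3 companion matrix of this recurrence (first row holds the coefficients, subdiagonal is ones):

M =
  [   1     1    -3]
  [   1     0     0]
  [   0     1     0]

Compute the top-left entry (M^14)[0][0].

(M^14)[0][0] is the top entry after applying M 14 times to the unit state (1, 0, 0). Equivalently it is h_{16} for the auxiliary sequence (h_n) obeying the same recurrence with h_2 = 1 and h_i = 0 for 0 ≤ i < 2:
h_3 = 1·1 + 1·0 + -3·0 = 1
h_4 = 1·1 + 1·1 + -3·0 = 2
h_5 = 1·2 + 1·1 + -3·1 = 0
h_6 = 1·0 + 1·2 + -3·1 = -1
h_7 = 1·-1 + 1·0 + -3·2 = -7
h_8 = 1·-7 + 1·-1 + -3·0 = -8
h_9 = 1·-8 + 1·-7 + -3·-1 = -12
h_10 = 1·-12 + 1·-8 + -3·-7 = 1
h_11 = 1·1 + 1·-12 + -3·-8 = 13
h_12 = 1·13 + 1·1 + -3·-12 = 50
h_13 = 1·50 + 1·13 + -3·1 = 60
h_14 = 1·60 + 1·50 + -3·13 = 71
h_15 = 1·71 + 1·60 + -3·50 = -19
h_16 = 1·-19 + 1·71 + -3·60 = -128

-128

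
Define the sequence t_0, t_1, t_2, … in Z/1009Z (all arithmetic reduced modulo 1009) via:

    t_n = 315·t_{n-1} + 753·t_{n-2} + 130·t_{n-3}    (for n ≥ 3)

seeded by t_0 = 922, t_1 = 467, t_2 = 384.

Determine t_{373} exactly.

t_3 = 315·384 + 753·467 + 130·922 = 188
t_4 = 315·188 + 753·384 + 130·467 = 437
t_5 = 315·437 + 753·188 + 130·384 = 205
t_6 = 315·205 + 753·437 + 130·188 = 350
t_7 = 315·350 + 753·205 + 130·437 = 563
t_8 = 315·563 + 753·350 + 130·205 = 378
Continuing the recurrence:
  t_9 = 262;  t_10 = 430;  t_11 = 474;  t_12 = 642;  t_13 = 571;  t_14 = 449
  t_15 = 17;  t_16 = 965;  t_17 = 807;  t_18 = 294;  t_19 = 369;  t_20 = 585
  t_21 = 897;  t_22 = 154;  t_23 = 873;  t_24 = 40;  t_25 = 842;  t_26 = 195
  t_27 = 405;  t_28 = 450;  t_29 = 862;  t_30 = 117;  t_31 = 808;  t_32 = 631
  t_33 = 64;  t_34 = 997;  t_35 = 317;  t_36 = 257;  t_37 = 261;  t_38 = 120
  t_39 = 358;  t_40 = 954;  t_41 = 464;  t_42 = 944;  t_43 = 905;  t_44 = 813
  t_45 = 830;  t_46 = 451;  t_47 = 969;  t_48 = 24;  t_49 = 755;  t_50 = 465
  t_51 = 711;  t_52 = 266;  t_53 = 566;  t_54 = 824;  t_55 = 921;  t_56 = 392
  t_57 = 878;  t_58 = 311;  t_59 = 841;  t_60 = 775;  t_61 = 647;  t_62 = 718
  t_63 = 857;  t_64 = 745;  t_65 = 660;  t_66 = 447;  t_67 = 83;  t_68 = 540
  t_69 = 117;  t_70 = 215;  t_71 = 10;  t_72 = 653;  t_73 = 24;  t_74 = 105
  t_75 = 831;  t_76 = 890;  t_77 = 544;  t_78 = 91;  t_79 = 56;  t_80 = 488
  t_81 = 873;  t_82 = 952;  t_83 = 590;  t_84 = 133;  t_85 = 489;  t_86 = 941
  t_87 = 847;  t_88 = 687;  t_89 = 823;  t_90 = 764;  t_91 = 220;  t_92 = 886
  t_93 = 219;  t_94 = 930;  t_95 = 934;  t_96 = 853;  t_97 = 150;  t_98 = 752
  t_99 = 616;  t_100 = 848;  t_101 = 339;  t_102 = 47;  t_103 = 928;  t_104 = 469
  t_105 = 24;  t_106 = 64;  t_107 = 320;  t_108 = 762;  t_109 = 954;  t_110 = 733
  t_111 = 975;  t_112 = 328;  t_113 = 469;  t_114 = 825;  t_115 = 831;  t_116 = 545
  t_117 = 604;  t_118 = 357;  t_119 = 429;  t_120 = 174;  t_121 = 477;  t_122 = 41
  t_123 = 197;  t_124 = 561;  t_125 = 443;  t_126 = 350;  t_127 = 151;  t_128 = 420
  t_129 = 911;  t_130 = 302;  t_131 = 261;  t_132 = 235;  t_133 = 55;  t_134 = 176
  t_135 = 271;  t_136 = 36;  t_137 = 159;  t_138 = 424;  t_139 = 672;  t_140 = 708
  t_141 = 163;  t_142 = 844;  t_143 = 355;  t_144 = 698;  t_145 = 586;  t_146 = 593
  t_147 = 385;  t_148 = 242;  t_149 = 274;  t_150 = 751;  t_151 = 117;  t_152 = 290
  t_153 = 615;  t_154 = 498;  t_155 = 806;  t_156 = 516;  t_157 = 764;  t_158 = 445
  t_159 = 572;  t_160 = 104;  t_161 = 682;  t_162 = 226;  t_163 = 928;  t_164 = 244
  t_165 = 851;  t_166 = 334;  t_167 = 803;  t_168 = 596;  t_169 = 367;  t_170 = 825
  t_171 = 234;  t_172 = 21;  t_173 = 484;  t_174 = 929;  t_175 = 940;  t_176 = 116
  t_177 = 417;  t_178 = 870;  t_179 = 758;  t_180 = 639;  t_181 = 266;  t_182 = 584
  t_183 = 161;  t_184 = 367;  t_185 = 977;  t_186 = 645;  t_187 = 773;  t_188 = 558
  t_189 = 183;  t_190 = 152;  t_191 = 924;  t_192 = 481;  t_193 = 316;  t_194 = 669
  t_195 = 659;  t_196 = 717;  t_197 = 843;  t_198 = 169;  t_199 = 258;  t_200 = 282
  t_201 = 356;  t_202 = 840;  t_203 = 252;  t_204 = 421;  t_205 = 728;  t_206 = 936
  t_207 = 753;  t_208 = 400;  t_209 = 426;  t_210 = 528;  t_211 = 292;  t_212 = 84
  t_213 = 168;  t_214 = 764;  t_215 = 718;  t_216 = 967;  t_217 = 155;  t_218 = 558
  t_219 = 469;  t_220 = 821;  t_221 = 210;  t_222 = 691;  t_223 = 223;  t_224 = 360
  t_225 = 846;  t_226 = 511;  t_227 = 270;  t_228 = 647;  t_229 = 324;  t_230 = 789
  t_231 = 478;  t_232 = 796;  t_233 = 890;  t_234 = 481;  t_235 = 921;  t_236 = 159
  t_237 = 946;  t_238 = 659;  t_239 = 205;  t_240 = 689;  t_241 = 1002;  t_242 = 420
  t_243 = 673;  t_244 = 647;  t_245 = 352;  t_246 = 450;  t_247 = 542;  t_248 = 390
  t_249 = 220;  t_250 = 569;  t_251 = 67;  t_252 = 905;  t_253 = 851;  t_254 = 699
  t_255 = 917;  t_256 = 579;  t_257 = 161;  t_258 = 512;  t_259 = 597;  t_260 = 220
  t_261 = 181;  t_262 = 612;  t_263 = 487;  t_264 = 83;  t_265 = 204;  t_266 = 377
  t_267 = 637;  t_268 = 502;  t_269 = 681;  t_270 = 310;  t_271 = 682;  t_272 = 2
  t_273 = 535;  t_274 = 387;  t_275 = 340;  t_276 = 894;  t_277 = 702;  t_278 = 142
  t_279 = 409;  t_280 = 105;  t_281 = 308;  t_282 = 212;  t_283 = 573;  t_284 = 787
  t_285 = 634;  t_286 = 80;  t_287 = 521;  t_288 = 39;  t_289 = 299;  t_290 = 581
  t_291 = 551;  t_292 = 132;  t_293 = 270;  t_294 = 799;  t_295 = 952;  t_296 = 275
  t_297 = 260;  t_298 = 54;  t_299 = 326;  t_300 = 577;  t_301 = 383;  t_302 = 178
  t_303 = 744;  t_304 = 458;  t_305 = 153;  t_306 = 424;  t_307 = 564;  t_308 = 214
  t_309 = 344;  t_310 = 771;  t_311 = 1001;  t_312 = 210;  t_313 = 934;  t_314 = 277
  t_315 = 567;  t_316 = 70;  t_317 = 691;  t_318 = 16;  t_319 = 702;  t_320 = 128
  t_321 = 921;  t_322 = 502;  t_323 = 543;  t_324 = 823;  t_325 = 850;  t_326 = 518
  t_327 = 92;  t_328 = 818;  t_329 = 776;  t_330 = 578;  t_331 = 962;  t_332 = 665
  t_333 = 1;  t_334 = 540;  t_335 = 8;  t_336 = 625;  t_337 = 669;  t_338 = 316
  t_339 = 445;  t_340 = 953;  t_341 = 330;  t_342 = 570;  t_343 = 7;  t_344 = 85
  t_345 = 201;  t_346 = 87;  t_347 = 116;  t_348 = 38;  t_349 = 647;  t_350 = 294
  t_351 = 530;  t_352 = 230;  t_353 = 215;  t_354 = 52;  t_355 = 321;  t_356 = 727
  t_357 = 221;  t_358 = 908;  t_359 = 65;  t_360 = 395;  t_361 = 818;  t_362 = 533
  t_363 = 756;  t_364 = 178;  t_365 = 436;  t_366 = 360;  t_367 = 708;  t_368 = 875
  t_369 = 926;  t_370 = 308;  t_371 = 957
t_372 = 315·957 + 753·308 + 130·926 = 936
t_373 = 315·936 + 753·957 + 130·308 = 87

87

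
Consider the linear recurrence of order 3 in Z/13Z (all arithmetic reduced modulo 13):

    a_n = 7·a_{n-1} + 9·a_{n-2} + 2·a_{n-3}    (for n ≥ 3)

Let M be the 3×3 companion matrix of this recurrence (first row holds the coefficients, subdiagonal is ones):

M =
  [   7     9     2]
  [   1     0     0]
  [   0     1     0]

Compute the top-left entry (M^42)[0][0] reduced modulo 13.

(M^42)[0][0] is the top entry after applying M 42 times to the unit state (1, 0, 0). Equivalently it is h_{44} for the auxiliary sequence (h_n) obeying the same recurrence with h_2 = 1 and h_i = 0 for 0 ≤ i < 2:
h_3 = 7·1 + 9·0 + 2·0 = 7
h_4 = 7·7 + 9·1 + 2·0 = 6
h_5 = 7·6 + 9·7 + 2·1 = 3
h_6 = 7·3 + 9·6 + 2·7 = 11
h_7 = 7·11 + 9·3 + 2·6 = 12
h_8 = 7·12 + 9·11 + 2·3 = 7
h_9 = 7·7 + 9·12 + 2·11 = 10
h_10 = 7·10 + 9·7 + 2·12 = 1
h_11 = 7·1 + 9·10 + 2·7 = 7
h_12 = 7·7 + 9·1 + 2·10 = 0
h_13 = 7·0 + 9·7 + 2·1 = 0
h_14 = 7·0 + 9·0 + 2·7 = 1
(h_12, h_13, h_14) = (0, 0, 1) = (h_0, h_1, h_2), so the sequence has period 12.
44 ≡ 8 (mod 12), hence h_44 = h_8 = 7.

7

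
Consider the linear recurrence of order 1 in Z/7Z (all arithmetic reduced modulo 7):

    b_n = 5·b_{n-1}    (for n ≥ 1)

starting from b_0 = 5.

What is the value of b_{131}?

1

b_1 = 5·5 = 4
b_2 = 5·4 = 6
b_3 = 5·6 = 2
b_4 = 5·2 = 3
b_5 = 5·3 = 1
b_6 = 5·1 = 5
(b_6) = (5) = (b_0), so the sequence has period 6.
131 ≡ 5 (mod 6), hence b_131 = b_5 = 1.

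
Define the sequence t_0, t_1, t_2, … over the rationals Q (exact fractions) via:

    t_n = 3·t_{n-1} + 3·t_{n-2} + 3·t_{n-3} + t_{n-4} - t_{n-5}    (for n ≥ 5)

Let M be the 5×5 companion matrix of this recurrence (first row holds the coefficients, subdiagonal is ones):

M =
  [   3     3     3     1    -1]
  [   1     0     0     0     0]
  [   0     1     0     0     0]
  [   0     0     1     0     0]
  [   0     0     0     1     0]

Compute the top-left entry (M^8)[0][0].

46732

(M^8)[0][0] is the top entry after applying M 8 times to the unit state (1, 0, 0, 0, 0). Equivalently it is h_{12} for the auxiliary sequence (h_n) obeying the same recurrence with h_4 = 1 and h_i = 0 for 0 ≤ i < 4:
h_5 = 3·1 + 3·0 + 3·0 + 1·0 + -1·0 = 3
h_6 = 3·3 + 3·1 + 3·0 + 1·0 + -1·0 = 12
h_7 = 3·12 + 3·3 + 3·1 + 1·0 + -1·0 = 48
h_8 = 3·48 + 3·12 + 3·3 + 1·1 + -1·0 = 190
h_9 = 3·190 + 3·48 + 3·12 + 1·3 + -1·1 = 752
h_10 = 3·752 + 3·190 + 3·48 + 1·12 + -1·3 = 2979
h_11 = 3·2979 + 3·752 + 3·190 + 1·48 + -1·12 = 11799
h_12 = 3·11799 + 3·2979 + 3·752 + 1·190 + -1·48 = 46732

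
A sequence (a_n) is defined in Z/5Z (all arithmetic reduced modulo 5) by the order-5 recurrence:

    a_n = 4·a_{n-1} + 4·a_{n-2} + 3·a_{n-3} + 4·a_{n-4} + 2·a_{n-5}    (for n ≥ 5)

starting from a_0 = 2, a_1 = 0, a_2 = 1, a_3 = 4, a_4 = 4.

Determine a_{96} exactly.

3

a_5 = 4·4 + 4·4 + 3·1 + 4·0 + 2·2 = 4
a_6 = 4·4 + 4·4 + 3·4 + 4·1 + 2·0 = 3
a_7 = 4·3 + 4·4 + 3·4 + 4·4 + 2·1 = 3
a_8 = 4·3 + 4·3 + 3·4 + 4·4 + 2·4 = 0
a_9 = 4·0 + 4·3 + 3·3 + 4·4 + 2·4 = 0
a_10 = 4·0 + 4·0 + 3·3 + 4·3 + 2·4 = 4
a_11 = 4·4 + 4·0 + 3·0 + 4·3 + 2·3 = 4
a_12 = 4·4 + 4·4 + 3·0 + 4·0 + 2·3 = 3
a_13 = 4·3 + 4·4 + 3·4 + 4·0 + 2·0 = 0
a_14 = 4·0 + 4·3 + 3·4 + 4·4 + 2·0 = 0
a_15 = 4·0 + 4·0 + 3·3 + 4·4 + 2·4 = 3
a_16 = 4·3 + 4·0 + 3·0 + 4·3 + 2·4 = 2
a_17 = 4·2 + 4·3 + 3·0 + 4·0 + 2·3 = 1
a_18 = 4·1 + 4·2 + 3·3 + 4·0 + 2·0 = 1
a_19 = 4·1 + 4·1 + 3·2 + 4·3 + 2·0 = 1
a_20 = 4·1 + 4·1 + 3·1 + 4·2 + 2·3 = 0
a_21 = 4·0 + 4·1 + 3·1 + 4·1 + 2·2 = 0
a_22 = 4·0 + 4·0 + 3·1 + 4·1 + 2·1 = 4
a_23 = 4·4 + 4·0 + 3·0 + 4·1 + 2·1 = 2
a_24 = 4·2 + 4·4 + 3·0 + 4·0 + 2·1 = 1
a_25 = 4·1 + 4·2 + 3·4 + 4·0 + 2·0 = 4
a_26 = 4·4 + 4·1 + 3·2 + 4·4 + 2·0 = 2
a_27 = 4·2 + 4·4 + 3·1 + 4·2 + 2·4 = 3
a_28 = 4·3 + 4·2 + 3·4 + 4·1 + 2·2 = 0
a_29 = 4·0 + 4·3 + 3·2 + 4·4 + 2·1 = 1
a_30 = 4·1 + 4·0 + 3·3 + 4·2 + 2·4 = 4
a_31 = 4·4 + 4·1 + 3·0 + 4·3 + 2·2 = 1
a_32 = 4·1 + 4·4 + 3·1 + 4·0 + 2·3 = 4
a_33 = 4·4 + 4·1 + 3·4 + 4·1 + 2·0 = 1
a_34 = 4·1 + 4·4 + 3·1 + 4·4 + 2·1 = 1
a_35 = 4·1 + 4·1 + 3·4 + 4·1 + 2·4 = 2
a_36 = 4·2 + 4·1 + 3·1 + 4·4 + 2·1 = 3
a_37 = 4·3 + 4·2 + 3·1 + 4·1 + 2·4 = 0
a_38 = 4·0 + 4·3 + 3·2 + 4·1 + 2·1 = 4
a_39 = 4·4 + 4·0 + 3·3 + 4·2 + 2·1 = 0
a_40 = 4·0 + 4·4 + 3·0 + 4·3 + 2·2 = 2
a_41 = 4·2 + 4·0 + 3·4 + 4·0 + 2·3 = 1
a_42 = 4·1 + 4·2 + 3·0 + 4·4 + 2·0 = 3
a_43 = 4·3 + 4·1 + 3·2 + 4·0 + 2·4 = 0
a_44 = 4·0 + 4·3 + 3·1 + 4·2 + 2·0 = 3
a_45 = 4·3 + 4·0 + 3·3 + 4·1 + 2·2 = 4
a_46 = 4·4 + 4·3 + 3·0 + 4·3 + 2·1 = 2
a_47 = 4·2 + 4·4 + 3·3 + 4·0 + 2·3 = 4
a_48 = 4·4 + 4·2 + 3·4 + 4·3 + 2·0 = 3
a_49 = 4·3 + 4·4 + 3·2 + 4·4 + 2·3 = 1
a_50 = 4·1 + 4·3 + 3·4 + 4·2 + 2·4 = 4
a_51 = 4·4 + 4·1 + 3·3 + 4·4 + 2·2 = 4
a_52 = 4·4 + 4·4 + 3·1 + 4·3 + 2·4 = 0
a_53 = 4·0 + 4·4 + 3·4 + 4·1 + 2·3 = 3
a_54 = 4·3 + 4·0 + 3·4 + 4·4 + 2·1 = 2
a_55 = 4·2 + 4·3 + 3·0 + 4·4 + 2·4 = 4
a_56 = 4·4 + 4·2 + 3·3 + 4·0 + 2·4 = 1
a_57 = 4·1 + 4·4 + 3·2 + 4·3 + 2·0 = 3
a_58 = 4·3 + 4·1 + 3·4 + 4·2 + 2·3 = 2
a_59 = 4·2 + 4·3 + 3·1 + 4·4 + 2·2 = 3
a_60 = 4·3 + 4·2 + 3·3 + 4·1 + 2·4 = 1
a_61 = 4·1 + 4·3 + 3·2 + 4·3 + 2·1 = 1
a_62 = 4·1 + 4·1 + 3·3 + 4·2 + 2·3 = 1
a_63 = 4·1 + 4·1 + 3·1 + 4·3 + 2·2 = 2
a_64 = 4·2 + 4·1 + 3·1 + 4·1 + 2·3 = 0
a_65 = 4·0 + 4·2 + 3·1 + 4·1 + 2·1 = 2
a_66 = 4·2 + 4·0 + 3·2 + 4·1 + 2·1 = 0
a_67 = 4·0 + 4·2 + 3·0 + 4·2 + 2·1 = 3
a_68 = 4·3 + 4·0 + 3·2 + 4·0 + 2·2 = 2
a_69 = 4·2 + 4·3 + 3·0 + 4·2 + 2·0 = 3
a_70 = 4·3 + 4·2 + 3·3 + 4·0 + 2·2 = 3
a_71 = 4·3 + 4·3 + 3·2 + 4·3 + 2·0 = 2
a_72 = 4·2 + 4·3 + 3·3 + 4·2 + 2·3 = 3
a_73 = 4·3 + 4·2 + 3·3 + 4·3 + 2·2 = 0
a_74 = 4·0 + 4·3 + 3·2 + 4·3 + 2·3 = 1
a_75 = 4·1 + 4·0 + 3·3 + 4·2 + 2·3 = 2
a_76 = 4·2 + 4·1 + 3·0 + 4·3 + 2·2 = 3
a_77 = 4·3 + 4·2 + 3·1 + 4·0 + 2·3 = 4
a_78 = 4·4 + 4·3 + 3·2 + 4·1 + 2·0 = 3
a_79 = 4·3 + 4·4 + 3·3 + 4·2 + 2·1 = 2
a_80 = 4·2 + 4·3 + 3·4 + 4·3 + 2·2 = 3
a_81 = 4·3 + 4·2 + 3·3 + 4·4 + 2·3 = 1
a_82 = 4·1 + 4·3 + 3·2 + 4·3 + 2·4 = 2
a_83 = 4·2 + 4·1 + 3·3 + 4·2 + 2·3 = 0
a_84 = 4·0 + 4·2 + 3·1 + 4·3 + 2·2 = 2
a_85 = 4·2 + 4·0 + 3·2 + 4·1 + 2·3 = 4
a_86 = 4·4 + 4·2 + 3·0 + 4·2 + 2·1 = 4
a_87 = 4·4 + 4·4 + 3·2 + 4·0 + 2·2 = 2
a_88 = 4·2 + 4·4 + 3·4 + 4·2 + 2·0 = 4
a_89 = 4·4 + 4·2 + 3·4 + 4·4 + 2·2 = 1
a_90 = 4·1 + 4·4 + 3·2 + 4·4 + 2·4 = 0
a_91 = 4·0 + 4·1 + 3·4 + 4·2 + 2·4 = 2
a_92 = 4·2 + 4·0 + 3·1 + 4·4 + 2·2 = 1
a_93 = 4·1 + 4·2 + 3·0 + 4·1 + 2·4 = 4
a_94 = 4·4 + 4·1 + 3·2 + 4·0 + 2·1 = 3
a_95 = 4·3 + 4·4 + 3·1 + 4·2 + 2·0 = 4
a_96 = 4·4 + 4·3 + 3·4 + 4·1 + 2·2 = 3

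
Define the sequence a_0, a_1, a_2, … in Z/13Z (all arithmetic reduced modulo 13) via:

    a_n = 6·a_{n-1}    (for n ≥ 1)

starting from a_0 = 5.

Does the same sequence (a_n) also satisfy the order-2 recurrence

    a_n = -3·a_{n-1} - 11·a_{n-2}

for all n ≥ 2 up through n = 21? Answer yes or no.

yes

Terms a_0..a_21: 5, 4, 11, 1, 6, 10, 8, 9, 2, 12, 7, 3, 5, 4, 11, 1, 6, 10, 8, 9, 2, 12
n=2: candidate gives 11, actual a_2 = 11 ✓
n=3: candidate gives 1, actual a_3 = 1 ✓
n=4: candidate gives 6, actual a_4 = 6 ✓
n=5: candidate gives 10, actual a_5 = 10 ✓
n=6: candidate gives 8, actual a_6 = 8 ✓
n=7: candidate gives 9, actual a_7 = 9 ✓
n=8: candidate gives 2, actual a_8 = 2 ✓
n=9: candidate gives 12, actual a_9 = 12 ✓
n=10: candidate gives 7, actual a_10 = 7 ✓
n=11: candidate gives 3, actual a_11 = 3 ✓
n=12: candidate gives 5, actual a_12 = 5 ✓
n=13: candidate gives 4, actual a_13 = 4 ✓
n=14: candidate gives 11, actual a_14 = 11 ✓
n=15: candidate gives 1, actual a_15 = 1 ✓
n=16: candidate gives 6, actual a_16 = 6 ✓
n=17: candidate gives 10, actual a_17 = 10 ✓
n=18: candidate gives 8, actual a_18 = 8 ✓
n=19: candidate gives 9, actual a_19 = 9 ✓
n=20: candidate gives 2, actual a_20 = 2 ✓
n=21: candidate gives 12, actual a_21 = 12 ✓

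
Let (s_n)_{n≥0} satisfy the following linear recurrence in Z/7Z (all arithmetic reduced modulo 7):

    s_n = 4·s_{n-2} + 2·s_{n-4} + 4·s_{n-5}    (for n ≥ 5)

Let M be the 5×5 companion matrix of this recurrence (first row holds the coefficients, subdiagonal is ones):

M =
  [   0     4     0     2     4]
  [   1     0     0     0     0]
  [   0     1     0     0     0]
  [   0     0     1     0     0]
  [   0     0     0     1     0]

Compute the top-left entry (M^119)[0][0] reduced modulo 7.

(M^119)[0][0] is the top entry after applying M 119 times to the unit state (1, 0, 0, 0, 0). Equivalently it is h_{123} for the auxiliary sequence (h_n) obeying the same recurrence with h_4 = 1 and h_i = 0 for 0 ≤ i < 4:
h_5 = 0·1 + 4·0 + 0·0 + 2·0 + 4·0 = 0
h_6 = 0·0 + 4·1 + 0·0 + 2·0 + 4·0 = 4
h_7 = 0·4 + 4·0 + 0·1 + 2·0 + 4·0 = 0
h_8 = 0·0 + 4·4 + 0·0 + 2·1 + 4·0 = 4
h_9 = 0·4 + 4·0 + 0·4 + 2·0 + 4·1 = 4
h_10 = 0·4 + 4·4 + 0·0 + 2·4 + 4·0 = 3
Continuing the recurrence:
  h_11 = 4;  h_12 = 6;  h_13 = 5;  h_14 = 4;  h_15 = 5;  h_16 = 2
  h_17 = 5;  h_18 = 1;  h_19 = 4;  h_20 = 0;  h_21 = 6;  h_22 = 1
  h_23 = 1;  h_24 = 6;  h_25 = 2;  h_26 = 1;  h_27 = 0;  h_28 = 6
  h_29 = 0;  h_30 = 6;  h_31 = 4;  h_32 = 1;  h_33 = 5;  h_34 = 2
  h_35 = 3;  h_36 = 5;  h_37 = 5;  h_38 = 2;  h_39 = 6;  h_40 = 2
  h_41 = 5;  h_42 = 4;  h_43 = 5;  h_44 = 2;  h_45 = 3;  h_46 = 1
  h_47 = 3;  h_48 = 0;  h_49 = 5;  h_50 = 0;  h_51 = 2;  h_52 = 5
  h_53 = 4;  h_54 = 5;  h_55 = 6;  h_56 = 3;  h_57 = 3;  h_58 = 3
  h_59 = 2;  h_60 = 0;  h_61 = 5;  h_62 = 4;  h_63 = 1;  h_64 = 3
  h_65 = 0;  h_66 = 5;  h_67 = 4;  h_68 = 2;  h_69 = 0;  h_70 = 4
  h_71 = 0;  h_72 = 1;  h_73 = 1;  h_74 = 5;  h_75 = 6;  h_76 = 1
  h_77 = 2;  h_78 = 4;  h_79 = 5;  h_80 = 0;  h_81 = 0;  h_82 = 2
  h_83 = 5;  h_84 = 0;  h_85 = 6;  h_86 = 4;  h_87 = 0;  h_88 = 1
  h_89 = 5;  h_90 = 1;  h_91 = 1;  h_92 = 6;  h_93 = 4;  h_94 = 4
  h_95 = 1;  h_96 = 4;  h_97 = 1;  h_98 = 5;  h_99 = 1;  h_100 = 4
  h_101 = 1;  h_102 = 2;  h_103 = 5;  h_104 = 6;  h_105 = 3;  h_106 = 4
  h_107 = 2;  h_108 = 6;  h_109 = 3;  h_110 = 2;  h_111 = 4;  h_112 = 0
  h_113 = 4;  h_114 = 2;  h_115 = 4;  h_116 = 3;  h_117 = 3;  h_118 = 4
  h_119 = 0;  h_120 = 3;  h_121 = 4
h_122 = 0·4 + 4·3 + 0·0 + 2·4 + 4·3 = 4
h_123 = 0·4 + 4·4 + 0·3 + 2·0 + 4·4 = 4

4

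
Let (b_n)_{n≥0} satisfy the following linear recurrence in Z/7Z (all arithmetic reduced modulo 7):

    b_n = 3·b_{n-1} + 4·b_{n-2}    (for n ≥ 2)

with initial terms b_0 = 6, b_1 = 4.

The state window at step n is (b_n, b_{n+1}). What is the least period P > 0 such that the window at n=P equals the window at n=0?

n=0: window = (6, 4)
n=1: window = (4, 1)
n=2: window = (1, 5)
n=3: window = (5, 5)
n=4: window = (5, 0)
n=5: window = (0, 6)
n=6: window = (6, 4)
window at n=6 equals window at n=0 → period = 6

6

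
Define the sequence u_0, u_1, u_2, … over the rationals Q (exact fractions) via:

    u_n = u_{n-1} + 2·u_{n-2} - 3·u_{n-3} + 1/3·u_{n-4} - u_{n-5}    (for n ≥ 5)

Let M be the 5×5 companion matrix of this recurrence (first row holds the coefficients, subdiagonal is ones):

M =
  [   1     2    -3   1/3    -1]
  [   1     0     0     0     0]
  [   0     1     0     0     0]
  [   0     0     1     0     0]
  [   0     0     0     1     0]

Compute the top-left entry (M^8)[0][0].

-47/9

(M^8)[0][0] is the top entry after applying M 8 times to the unit state (1, 0, 0, 0, 0). Equivalently it is h_{12} for the auxiliary sequence (h_n) obeying the same recurrence with h_4 = 1 and h_i = 0 for 0 ≤ i < 4:
h_5 = 1·1 + 2·0 + -3·0 + 1/3·0 + -1·0 = 1
h_6 = 1·1 + 2·1 + -3·0 + 1/3·0 + -1·0 = 3
h_7 = 1·3 + 2·1 + -3·1 + 1/3·0 + -1·0 = 2
h_8 = 1·2 + 2·3 + -3·1 + 1/3·1 + -1·0 = 16/3
h_9 = 1·16/3 + 2·2 + -3·3 + 1/3·1 + -1·1 = -1/3
h_10 = 1·-1/3 + 2·16/3 + -3·2 + 1/3·3 + -1·1 = 13/3
h_11 = 1·13/3 + 2·-1/3 + -3·16/3 + 1/3·2 + -1·3 = -44/3
h_12 = 1·-44/3 + 2·13/3 + -3·-1/3 + 1/3·16/3 + -1·2 = -47/9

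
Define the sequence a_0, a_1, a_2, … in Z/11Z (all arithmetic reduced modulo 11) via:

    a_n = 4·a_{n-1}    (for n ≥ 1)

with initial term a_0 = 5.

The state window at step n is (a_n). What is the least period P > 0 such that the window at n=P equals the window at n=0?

5

n=0: window = (5)
n=1: window = (9)
n=2: window = (3)
n=3: window = (1)
n=4: window = (4)
n=5: window = (5)
window at n=5 equals window at n=0 → period = 5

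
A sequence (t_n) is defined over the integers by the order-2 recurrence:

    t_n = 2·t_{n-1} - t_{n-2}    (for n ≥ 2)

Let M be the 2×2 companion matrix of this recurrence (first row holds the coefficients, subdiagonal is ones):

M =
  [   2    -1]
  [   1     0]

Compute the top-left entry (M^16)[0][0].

17

(M^16)[0][0] is the top entry after applying M 16 times to the unit state (1, 0). Equivalently it is h_{17} for the auxiliary sequence (h_n) obeying the same recurrence with h_1 = 1 and h_i = 0 for 0 ≤ i < 1:
h_2 = 2·1 + -1·0 = 2
h_3 = 2·2 + -1·1 = 3
h_4 = 2·3 + -1·2 = 4
h_5 = 2·4 + -1·3 = 5
h_6 = 2·5 + -1·4 = 6
h_7 = 2·6 + -1·5 = 7
h_8 = 2·7 + -1·6 = 8
h_9 = 2·8 + -1·7 = 9
h_10 = 2·9 + -1·8 = 10
h_11 = 2·10 + -1·9 = 11
h_12 = 2·11 + -1·10 = 12
h_13 = 2·12 + -1·11 = 13
h_14 = 2·13 + -1·12 = 14
h_15 = 2·14 + -1·13 = 15
h_16 = 2·15 + -1·14 = 16
h_17 = 2·16 + -1·15 = 17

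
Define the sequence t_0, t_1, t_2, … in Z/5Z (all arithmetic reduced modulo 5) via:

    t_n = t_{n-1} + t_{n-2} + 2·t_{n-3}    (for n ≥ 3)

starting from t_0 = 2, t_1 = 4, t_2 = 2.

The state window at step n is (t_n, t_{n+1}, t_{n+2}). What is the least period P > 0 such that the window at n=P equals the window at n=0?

12

n=0: window = (2, 4, 2)
n=1: window = (4, 2, 0)
n=2: window = (2, 0, 0)
n=3: window = (0, 0, 4)
n=4: window = (0, 4, 4)
n=5: window = (4, 4, 3)
n=6: window = (4, 3, 0)
n=7: window = (3, 0, 1)
n=8: window = (0, 1, 2)
n=9: window = (1, 2, 3)
n=10: window = (2, 3, 2)
n=11: window = (3, 2, 4)
n=12: window = (2, 4, 2)
window at n=12 equals window at n=0 → period = 12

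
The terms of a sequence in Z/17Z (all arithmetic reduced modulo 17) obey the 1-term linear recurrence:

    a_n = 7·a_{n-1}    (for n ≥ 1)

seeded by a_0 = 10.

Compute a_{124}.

11

a_1 = 7·10 = 2
a_2 = 7·2 = 14
a_3 = 7·14 = 13
a_4 = 7·13 = 6
a_5 = 7·6 = 8
a_6 = 7·8 = 5
a_7 = 7·5 = 1
a_8 = 7·1 = 7
a_9 = 7·7 = 15
a_10 = 7·15 = 3
a_11 = 7·3 = 4
a_12 = 7·4 = 11
a_13 = 7·11 = 9
a_14 = 7·9 = 12
a_15 = 7·12 = 16
a_16 = 7·16 = 10
(a_16) = (10) = (a_0), so the sequence has period 16.
124 ≡ 12 (mod 16), hence a_124 = a_12 = 11.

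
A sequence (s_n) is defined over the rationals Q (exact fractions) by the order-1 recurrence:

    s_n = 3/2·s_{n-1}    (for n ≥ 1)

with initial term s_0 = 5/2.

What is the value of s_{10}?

s_1 = 3/2·5/2 = 15/4
s_2 = 3/2·15/4 = 45/8
s_3 = 3/2·45/8 = 135/16
s_4 = 3/2·135/16 = 405/32
s_5 = 3/2·405/32 = 1215/64
s_6 = 3/2·1215/64 = 3645/128
s_7 = 3/2·3645/128 = 10935/256
s_8 = 3/2·10935/256 = 32805/512
s_9 = 3/2·32805/512 = 98415/1024
s_10 = 3/2·98415/1024 = 295245/2048

295245/2048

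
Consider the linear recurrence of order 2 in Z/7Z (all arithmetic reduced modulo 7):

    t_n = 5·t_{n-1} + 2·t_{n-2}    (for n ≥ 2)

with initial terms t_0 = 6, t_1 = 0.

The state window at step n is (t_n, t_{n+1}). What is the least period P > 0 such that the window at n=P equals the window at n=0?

48

n=0: window = (6, 0)
n=1: window = (0, 5)
n=2: window = (5, 4)
n=3: window = (4, 2)
n=4: window = (2, 4)
n=5: window = (4, 3)
n=6: window = (3, 2)
n=7: window = (2, 2)
n=8: window = (2, 0)
n=9: window = (0, 4)
n=10: window = (4, 6)
n=11: window = (6, 3)
n=12: window = (3, 6)
n=13: window = (6, 1)
n=14: window = (1, 3)
n=15: window = (3, 3)
n=16: window = (3, 0)
n=17: window = (0, 6)
n=18: window = (6, 2)
n=19: window = (2, 1)
n=20: window = (1, 2)
n=21: window = (2, 5)
n=22: window = (5, 1)
n=23: window = (1, 1)
n=24: window = (1, 0)
n=25: window = (0, 2)
n=26: window = (2, 3)
n=27: window = (3, 5)
n=28: window = (5, 3)
n=29: window = (3, 4)
n=30: window = (4, 5)
n=31: window = (5, 5)
n=32: window = (5, 0)
n=33: window = (0, 3)
n=34: window = (3, 1)
n=35: window = (1, 4)
n=36: window = (4, 1)
n=37: window = (1, 6)
n=38: window = (6, 4)
n=39: window = (4, 4)
n=40: window = (4, 0)
…
n=46: window = (2, 6)
n=47: window = (6, 6)
n=48: window = (6, 0)
window at n=48 equals window at n=0 → period = 48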